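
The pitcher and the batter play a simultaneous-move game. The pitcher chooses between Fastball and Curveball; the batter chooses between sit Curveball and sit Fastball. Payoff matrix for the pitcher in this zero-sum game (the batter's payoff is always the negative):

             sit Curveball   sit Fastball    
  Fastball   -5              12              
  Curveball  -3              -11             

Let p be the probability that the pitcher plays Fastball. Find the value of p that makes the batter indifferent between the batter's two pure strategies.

p = 8/25

In a mixed equilibrium the batter is indifferent between sit Curveball and sit Fastball; this condition fixes p.
  the batter's expected payoff from sit Curveball: p·5 + (1−p)·3 = 2p + 3
  the batter's expected payoff from sit Fastball: p·(-12) + (1−p)·11 = -23p + 11
  2p + 3 = -23p + 11  ⇒  25p = 8  ⇒  p = 8/25.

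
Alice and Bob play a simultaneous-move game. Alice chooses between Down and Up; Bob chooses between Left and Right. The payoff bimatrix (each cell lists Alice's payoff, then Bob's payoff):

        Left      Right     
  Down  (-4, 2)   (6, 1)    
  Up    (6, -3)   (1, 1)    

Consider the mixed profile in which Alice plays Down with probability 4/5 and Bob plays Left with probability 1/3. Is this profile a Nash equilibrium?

Check Bob's indifference given Alice's mix p = 4/5:
  payoff from Left = 1; payoff from Right = 1 — equal.
Check Alice's indifference given Bob's mix q = 1/3:
  payoff from Down = 8/3; payoff from Up = 8/3 — equal.
Both players are indifferent, so neither can profitably deviate.

Yes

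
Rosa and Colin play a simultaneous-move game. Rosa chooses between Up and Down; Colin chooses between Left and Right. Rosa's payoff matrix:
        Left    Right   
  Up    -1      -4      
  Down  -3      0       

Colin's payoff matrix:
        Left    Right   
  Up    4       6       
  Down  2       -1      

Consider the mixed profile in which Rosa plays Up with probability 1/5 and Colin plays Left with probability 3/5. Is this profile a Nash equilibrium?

No

Given Rosa's mix p = 1/5, Colin's payoff from Left is 12/5 but from Right is 2/5. Colin strictly prefers Left, so Colin would not mix.
So the proposed profile is not a Nash equilibrium.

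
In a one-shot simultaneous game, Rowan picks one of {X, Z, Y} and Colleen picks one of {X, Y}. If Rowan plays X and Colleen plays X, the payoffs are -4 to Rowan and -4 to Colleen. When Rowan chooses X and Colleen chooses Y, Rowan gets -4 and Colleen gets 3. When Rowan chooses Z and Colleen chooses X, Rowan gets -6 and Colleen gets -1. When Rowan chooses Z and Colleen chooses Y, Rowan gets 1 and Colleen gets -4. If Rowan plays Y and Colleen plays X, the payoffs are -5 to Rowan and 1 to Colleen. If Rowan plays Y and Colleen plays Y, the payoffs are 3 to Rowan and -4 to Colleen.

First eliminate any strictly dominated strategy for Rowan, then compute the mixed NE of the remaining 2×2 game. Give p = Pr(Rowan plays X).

p = 5/12

Rowan's strategy Z is strictly dominated by Y: -5 > -6 and 3 > 1. Eliminate Z.
Set Colleen's expected payoff from X equal to that from Y:
  Colleen's expected payoff from X: p·(-4) + (1−p)·1 = -5p + 1
  Colleen's expected payoff from Y: p·3 + (1−p)·(-4) = 7p - 4
  -5p + 1 = 7p - 4  ⇒  -12p = -5  ⇒  p = 5/12.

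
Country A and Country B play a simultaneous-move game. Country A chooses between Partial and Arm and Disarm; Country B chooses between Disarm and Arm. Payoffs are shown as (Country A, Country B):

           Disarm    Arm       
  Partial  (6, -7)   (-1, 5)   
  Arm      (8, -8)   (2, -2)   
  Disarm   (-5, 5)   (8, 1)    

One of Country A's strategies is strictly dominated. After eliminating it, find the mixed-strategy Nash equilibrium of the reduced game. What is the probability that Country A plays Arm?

Country A's strategy Partial is strictly dominated by Arm: 8 > 6 and 2 > -1. Eliminate Partial.
Set Country B's expected payoff from Disarm equal to that from Arm:
  Country B's payoff to Disarm: p·(-8) + (1−p)·5 = -13p + 5
  Country B's payoff to Arm: p·(-2) + (1−p)·1 = -3p + 1
  -13p + 5 = -3p + 1  ⇒  -10p = -4  ⇒  p = 2/5.

p = 2/5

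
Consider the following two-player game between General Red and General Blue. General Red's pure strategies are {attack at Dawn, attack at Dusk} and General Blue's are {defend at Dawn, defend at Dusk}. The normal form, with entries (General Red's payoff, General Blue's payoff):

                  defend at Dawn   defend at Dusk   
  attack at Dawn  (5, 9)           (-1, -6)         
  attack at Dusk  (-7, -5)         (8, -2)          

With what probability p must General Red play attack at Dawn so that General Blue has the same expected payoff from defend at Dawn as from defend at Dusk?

p = 1/6

In a mixed equilibrium General Blue is indifferent between defend at Dawn and defend at Dusk; this condition fixes p.
  General Blue's payoff to defend at Dawn: p·9 + (1−p)·(-5) = 14p - 5
  General Blue's payoff to defend at Dusk: p·(-6) + (1−p)·(-2) = -4p - 2
  14p - 5 = -4p - 2  ⇒  18p = 3  ⇒  p = 1/6.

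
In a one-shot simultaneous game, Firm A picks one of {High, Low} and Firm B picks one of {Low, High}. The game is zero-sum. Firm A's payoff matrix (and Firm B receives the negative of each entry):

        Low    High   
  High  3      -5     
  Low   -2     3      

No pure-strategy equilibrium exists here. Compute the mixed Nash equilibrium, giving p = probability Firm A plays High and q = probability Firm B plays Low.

p = 5/13, q = 8/13

Set Firm B's expected payoff from Low equal to that from High:
  Firm B's payoff to Low: p·(-3) + (1−p)·2 = -5p + 2
  Firm B's payoff to High: p·5 + (1−p)·(-3) = 8p - 3
  -5p + 2 = 8p - 3  ⇒  -13p = -5  ⇒  p = 5/13.
In a mixed equilibrium Firm A is indifferent between High and Low; this condition fixes q.
  Firm A's expected payoff from High: q·3 + (1−q)·(-5) = 8q - 5
  Firm A's expected payoff from Low: q·(-2) + (1−q)·3 = -5q + 3
  8q - 5 = -5q + 3  ⇒  13q = 8  ⇒  q = 8/13.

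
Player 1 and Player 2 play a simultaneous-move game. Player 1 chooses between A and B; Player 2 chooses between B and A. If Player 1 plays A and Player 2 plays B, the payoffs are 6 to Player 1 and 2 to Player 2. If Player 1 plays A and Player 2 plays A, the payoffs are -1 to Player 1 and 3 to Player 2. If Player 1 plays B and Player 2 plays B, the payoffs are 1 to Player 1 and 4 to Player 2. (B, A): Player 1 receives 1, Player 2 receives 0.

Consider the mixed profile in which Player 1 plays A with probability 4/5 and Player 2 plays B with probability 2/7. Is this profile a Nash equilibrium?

Yes

Check Player 2's indifference given Player 1's mix p = 4/5:
  payoff from B = 12/5; payoff from A = 12/5 — equal.
Check Player 1's indifference given Player 2's mix q = 2/7:
  payoff from A = 1; payoff from B = 1 — equal.
Both players are indifferent, so neither can profitably deviate.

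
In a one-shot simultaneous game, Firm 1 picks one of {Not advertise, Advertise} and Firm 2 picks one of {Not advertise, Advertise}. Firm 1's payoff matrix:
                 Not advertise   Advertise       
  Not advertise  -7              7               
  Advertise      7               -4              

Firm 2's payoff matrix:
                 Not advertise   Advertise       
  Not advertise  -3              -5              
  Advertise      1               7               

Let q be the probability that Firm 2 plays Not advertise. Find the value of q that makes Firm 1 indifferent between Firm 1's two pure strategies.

q = 11/25

Set Firm 1's expected payoff from Not advertise equal to that from Advertise:
  Firm 1's payoff from Not advertise: q·(-7) + (1−q)·7 = -14q + 7
  Firm 1's payoff from Advertise: q·7 + (1−q)·(-4) = 11q - 4
  -14q + 7 = 11q - 4  ⇒  -25q = -11  ⇒  q = 11/25.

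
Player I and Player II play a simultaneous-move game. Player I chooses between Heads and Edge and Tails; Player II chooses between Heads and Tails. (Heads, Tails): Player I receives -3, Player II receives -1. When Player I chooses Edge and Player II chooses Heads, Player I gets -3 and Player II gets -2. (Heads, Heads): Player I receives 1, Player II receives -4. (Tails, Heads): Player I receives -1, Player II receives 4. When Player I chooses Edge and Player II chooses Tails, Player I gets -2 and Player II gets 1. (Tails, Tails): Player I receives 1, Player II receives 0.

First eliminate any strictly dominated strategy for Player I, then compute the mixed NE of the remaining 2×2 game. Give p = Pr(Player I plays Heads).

Player I's strategy Edge is strictly dominated by Tails: -1 > -3 and 1 > -2. Eliminate Edge.
In a mixed equilibrium Player II is indifferent between Heads and Tails; this condition fixes p.
  Player II's payoff from Heads: p·(-4) + (1−p)·4 = -8p + 4
  Player II's payoff from Tails: p·(-1) + (1−p)·0 = -p
  -8p + 4 = -p  ⇒  -7p = -4  ⇒  p = 4/7.

p = 4/7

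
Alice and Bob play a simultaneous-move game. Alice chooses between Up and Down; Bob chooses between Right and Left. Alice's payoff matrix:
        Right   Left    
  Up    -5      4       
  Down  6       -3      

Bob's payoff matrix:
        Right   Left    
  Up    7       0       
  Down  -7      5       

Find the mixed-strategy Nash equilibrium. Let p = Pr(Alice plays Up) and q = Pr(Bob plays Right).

For Bob to be willing to mix, Bob must be indifferent between Right and Left, which pins down Alice's mix.
  Bob's payoff to Right: p·7 + (1−p)·(-7) = 14p - 7
  Bob's payoff to Left: p·0 + (1−p)·5 = -5p + 5
  14p - 7 = -5p + 5  ⇒  19p = 12  ⇒  p = 12/19.
Bob's mix must leave Alice indifferent between Up and Down.
  Alice's payoff to Up: q·(-5) + (1−q)·4 = -9q + 4
  Alice's payoff to Down: q·6 + (1−q)·(-3) = 9q - 3
  -9q + 4 = 9q - 3  ⇒  -18q = -7  ⇒  q = 7/18.

p = 12/19, q = 7/18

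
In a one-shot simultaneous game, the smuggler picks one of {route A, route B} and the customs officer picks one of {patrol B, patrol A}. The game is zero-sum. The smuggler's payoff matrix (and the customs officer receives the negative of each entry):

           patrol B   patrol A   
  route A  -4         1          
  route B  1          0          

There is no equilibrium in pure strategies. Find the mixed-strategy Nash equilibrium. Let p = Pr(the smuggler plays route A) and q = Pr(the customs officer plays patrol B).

Set the customs officer's expected payoff from patrol B equal to that from patrol A:
  the customs officer's payoff to patrol B: p·4 + (1−p)·(-1) = 5p - 1
  the customs officer's payoff to patrol A: p·(-1) + (1−p)·0 = -p
  5p - 1 = -p  ⇒  6p = 1  ⇒  p = 1/6.
The customs officer's mix must leave the smuggler indifferent between route A and route B.
  the smuggler's payoff from route A: q·(-4) + (1−q)·1 = -5q + 1
  the smuggler's payoff from route B: q·1 + (1−q)·0 = q
  -5q + 1 = q  ⇒  -6q = -1  ⇒  q = 1/6.

p = 1/6, q = 1/6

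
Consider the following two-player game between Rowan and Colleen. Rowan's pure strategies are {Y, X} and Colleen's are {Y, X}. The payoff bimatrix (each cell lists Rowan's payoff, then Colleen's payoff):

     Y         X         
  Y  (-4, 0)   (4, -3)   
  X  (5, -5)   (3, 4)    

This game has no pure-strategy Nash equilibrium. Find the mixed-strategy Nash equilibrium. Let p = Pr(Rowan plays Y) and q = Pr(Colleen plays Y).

p = 3/4, q = 1/10

For Colleen to be willing to mix, Colleen must be indifferent between Y and X, which pins down Rowan's mix.
  Colleen's expected payoff from Y: p·0 + (1−p)·(-5) = 5p - 5
  Colleen's expected payoff from X: p·(-3) + (1−p)·4 = -7p + 4
  5p - 5 = -7p + 4  ⇒  12p = 9  ⇒  p = 3/4.
In a mixed equilibrium Rowan is indifferent between Y and X; this condition fixes q.
  Rowan's expected payoff from Y: q·(-4) + (1−q)·4 = -8q + 4
  Rowan's expected payoff from X: q·5 + (1−q)·3 = 2q + 3
  -8q + 4 = 2q + 3  ⇒  -10q = -1  ⇒  q = 1/10.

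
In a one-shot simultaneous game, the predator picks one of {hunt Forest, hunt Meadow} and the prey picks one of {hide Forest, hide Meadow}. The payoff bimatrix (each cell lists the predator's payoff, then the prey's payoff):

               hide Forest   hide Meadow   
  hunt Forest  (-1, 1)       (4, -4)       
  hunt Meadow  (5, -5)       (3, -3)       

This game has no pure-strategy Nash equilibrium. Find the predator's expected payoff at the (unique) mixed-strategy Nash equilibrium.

In a mixed equilibrium the predator is indifferent between hunt Forest and hunt Meadow; this condition fixes q.
  the predator's payoff to hunt Forest: q·(-1) + (1−q)·4 = -5q + 4
  the predator's payoff to hunt Meadow: q·5 + (1−q)·3 = 2q + 3
  -5q + 4 = 2q + 3  ⇒  -7q = -1  ⇒  q = 1/7.
At equilibrium the predator is indifferent across rows, so the predator's payoff equals the payoff from hunt Forest: (1/7)·(-1) + (6/7)·4 = 23/7.

23/7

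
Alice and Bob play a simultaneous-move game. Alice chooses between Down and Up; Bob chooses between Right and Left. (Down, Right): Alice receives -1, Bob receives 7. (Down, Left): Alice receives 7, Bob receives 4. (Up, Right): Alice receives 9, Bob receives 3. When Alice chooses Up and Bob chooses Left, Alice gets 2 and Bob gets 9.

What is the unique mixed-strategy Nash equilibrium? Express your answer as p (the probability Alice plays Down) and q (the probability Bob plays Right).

p = 2/3, q = 1/3

Set Bob's expected payoff from Right equal to that from Left:
  Bob's expected payoff from Right: p·7 + (1−p)·3 = 4p + 3
  Bob's expected payoff from Left: p·4 + (1−p)·9 = -5p + 9
  4p + 3 = -5p + 9  ⇒  9p = 6  ⇒  p = 2/3.
For Alice to be willing to mix, Alice must be indifferent between Down and Up, which pins down Bob's mix.
  Alice's payoff from Down: q·(-1) + (1−q)·7 = -8q + 7
  Alice's payoff from Up: q·9 + (1−q)·2 = 7q + 2
  -8q + 7 = 7q + 2  ⇒  -15q = -5  ⇒  q = 1/3.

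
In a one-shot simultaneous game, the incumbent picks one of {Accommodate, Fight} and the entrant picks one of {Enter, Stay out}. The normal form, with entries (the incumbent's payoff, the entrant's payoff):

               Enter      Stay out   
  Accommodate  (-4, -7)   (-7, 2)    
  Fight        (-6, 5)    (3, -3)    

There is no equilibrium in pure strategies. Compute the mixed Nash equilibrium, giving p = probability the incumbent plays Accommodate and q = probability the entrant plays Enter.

The entrant's indifference between Enter and Stay out determines the incumbent's mixing probability p:
  the entrant's payoff to Enter: p·(-7) + (1−p)·5 = -12p + 5
  the entrant's payoff to Stay out: p·2 + (1−p)·(-3) = 5p - 3
  -12p + 5 = 5p - 3  ⇒  -17p = -8  ⇒  p = 8/17.
For the incumbent to be willing to mix, the incumbent must be indifferent between Accommodate and Fight, which pins down the entrant's mix.
  the incumbent's payoff to Accommodate: q·(-4) + (1−q)·(-7) = 3q - 7
  the incumbent's payoff to Fight: q·(-6) + (1−q)·3 = -9q + 3
  3q - 7 = -9q + 3  ⇒  12q = 10  ⇒  q = 5/6.

p = 8/17, q = 5/6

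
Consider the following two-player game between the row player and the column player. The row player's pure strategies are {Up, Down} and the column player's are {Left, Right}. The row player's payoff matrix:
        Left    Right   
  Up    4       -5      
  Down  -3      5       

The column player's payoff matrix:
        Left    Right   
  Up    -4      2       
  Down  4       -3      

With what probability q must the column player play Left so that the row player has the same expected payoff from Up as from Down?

For the row player to be willing to mix, the row player must be indifferent between Up and Down, which pins down the column player's mix.
  the row player's expected payoff from Up: q·4 + (1−q)·(-5) = 9q - 5
  the row player's expected payoff from Down: q·(-3) + (1−q)·5 = -8q + 5
  9q - 5 = -8q + 5  ⇒  17q = 10  ⇒  q = 10/17.

q = 10/17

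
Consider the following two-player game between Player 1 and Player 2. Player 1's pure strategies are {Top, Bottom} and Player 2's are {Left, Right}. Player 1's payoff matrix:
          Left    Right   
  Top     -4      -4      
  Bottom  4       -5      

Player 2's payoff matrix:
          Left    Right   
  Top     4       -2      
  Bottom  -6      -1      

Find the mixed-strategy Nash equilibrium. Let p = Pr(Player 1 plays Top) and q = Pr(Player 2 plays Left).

For Player 2 to be willing to mix, Player 2 must be indifferent between Left and Right, which pins down Player 1's mix.
  Player 2's payoff to Left: p·4 + (1−p)·(-6) = 10p - 6
  Player 2's payoff to Right: p·(-2) + (1−p)·(-1) = -p - 1
  10p - 6 = -p - 1  ⇒  11p = 5  ⇒  p = 5/11.
For Player 1 to be willing to mix, Player 1 must be indifferent between Top and Bottom, which pins down Player 2's mix.
  Player 1's payoff to Top: q·(-4) + (1−q)·(-4) = -4
  Player 1's payoff to Bottom: q·4 + (1−q)·(-5) = 9q - 5
  -4 = 9q - 5  ⇒  -9q = -1  ⇒  q = 1/9.

p = 5/11, q = 1/9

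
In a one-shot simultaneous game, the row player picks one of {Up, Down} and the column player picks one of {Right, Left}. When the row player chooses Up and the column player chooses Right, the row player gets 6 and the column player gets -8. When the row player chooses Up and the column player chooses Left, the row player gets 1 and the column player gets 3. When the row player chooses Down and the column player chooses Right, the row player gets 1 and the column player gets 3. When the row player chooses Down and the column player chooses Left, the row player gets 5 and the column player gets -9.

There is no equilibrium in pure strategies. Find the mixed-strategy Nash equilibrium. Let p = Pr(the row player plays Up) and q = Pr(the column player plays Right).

For the column player to be willing to mix, the column player must be indifferent between Right and Left, which pins down the row player's mix.
  the column player's payoff from Right: p·(-8) + (1−p)·3 = -11p + 3
  the column player's payoff from Left: p·3 + (1−p)·(-9) = 12p - 9
  -11p + 3 = 12p - 9  ⇒  -23p = -12  ⇒  p = 12/23.
In a mixed equilibrium the row player is indifferent between Up and Down; this condition fixes q.
  the row player's expected payoff from Up: q·6 + (1−q)·1 = 5q + 1
  the row player's expected payoff from Down: q·1 + (1−q)·5 = -4q + 5
  5q + 1 = -4q + 5  ⇒  9q = 4  ⇒  q = 4/9.

p = 12/23, q = 4/9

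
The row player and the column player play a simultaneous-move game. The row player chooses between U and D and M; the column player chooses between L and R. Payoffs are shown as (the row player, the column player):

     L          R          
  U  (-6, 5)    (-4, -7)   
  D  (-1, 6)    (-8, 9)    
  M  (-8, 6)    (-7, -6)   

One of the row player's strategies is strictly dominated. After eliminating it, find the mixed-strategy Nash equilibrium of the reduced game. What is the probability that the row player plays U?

The row player's strategy M is strictly dominated by U: -6 > -8 and -4 > -7. Eliminate M.
Set the column player's expected payoff from L equal to that from R:
  the column player's payoff from L: p·5 + (1−p)·6 = -p + 6
  the column player's payoff from R: p·(-7) + (1−p)·9 = -16p + 9
  -p + 6 = -16p + 9  ⇒  15p = 3  ⇒  p = 1/5.

p = 1/5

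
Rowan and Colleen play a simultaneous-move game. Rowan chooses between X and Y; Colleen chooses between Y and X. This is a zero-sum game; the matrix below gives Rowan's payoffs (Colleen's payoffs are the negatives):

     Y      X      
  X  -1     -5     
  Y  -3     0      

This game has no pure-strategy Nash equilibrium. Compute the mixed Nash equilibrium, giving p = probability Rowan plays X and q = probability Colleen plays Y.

Colleen's indifference between Y and X determines Rowan's mixing probability p:
  Colleen's expected payoff from Y: p·1 + (1−p)·3 = -2p + 3
  Colleen's expected payoff from X: p·5 + (1−p)·0 = 5p
  -2p + 3 = 5p  ⇒  -7p = -3  ⇒  p = 3/7.
For Rowan to be willing to mix, Rowan must be indifferent between X and Y, which pins down Colleen's mix.
  Rowan's payoff to X: q·(-1) + (1−q)·(-5) = 4q - 5
  Rowan's payoff to Y: q·(-3) + (1−q)·0 = -3q
  4q - 5 = -3q  ⇒  7q = 5  ⇒  q = 5/7.

p = 3/7, q = 5/7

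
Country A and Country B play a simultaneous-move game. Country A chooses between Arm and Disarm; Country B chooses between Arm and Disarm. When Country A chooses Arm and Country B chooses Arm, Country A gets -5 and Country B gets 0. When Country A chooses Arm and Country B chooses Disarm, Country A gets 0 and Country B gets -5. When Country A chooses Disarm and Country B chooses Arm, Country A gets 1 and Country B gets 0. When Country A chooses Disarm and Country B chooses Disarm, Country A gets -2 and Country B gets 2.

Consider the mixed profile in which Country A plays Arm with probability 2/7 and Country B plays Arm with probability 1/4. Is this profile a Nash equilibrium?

Check Country B's indifference given Country A's mix p = 2/7:
  payoff from Arm = 0; payoff from Disarm = 0 — equal.
Check Country A's indifference given Country B's mix q = 1/4:
  payoff from Arm = -5/4; payoff from Disarm = -5/4 — equal.
Both players are indifferent, so neither can profitably deviate.

Yes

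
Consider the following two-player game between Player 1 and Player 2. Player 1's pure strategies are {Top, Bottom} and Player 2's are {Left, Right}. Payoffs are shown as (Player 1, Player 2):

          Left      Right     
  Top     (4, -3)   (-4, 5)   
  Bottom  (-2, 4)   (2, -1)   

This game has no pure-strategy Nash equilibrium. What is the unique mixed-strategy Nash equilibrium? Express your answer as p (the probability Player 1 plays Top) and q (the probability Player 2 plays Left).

p = 5/13, q = 1/2

For Player 2 to be willing to mix, Player 2 must be indifferent between Left and Right, which pins down Player 1's mix.
  Player 2's expected payoff from Left: p·(-3) + (1−p)·4 = -7p + 4
  Player 2's expected payoff from Right: p·5 + (1−p)·(-1) = 6p - 1
  -7p + 4 = 6p - 1  ⇒  -13p = -5  ⇒  p = 5/13.
For Player 1 to be willing to mix, Player 1 must be indifferent between Top and Bottom, which pins down Player 2's mix.
  Player 1's payoff from Top: q·4 + (1−q)·(-4) = 8q - 4
  Player 1's payoff from Bottom: q·(-2) + (1−q)·2 = -4q + 2
  8q - 4 = -4q + 2  ⇒  12q = 6  ⇒  q = 1/2.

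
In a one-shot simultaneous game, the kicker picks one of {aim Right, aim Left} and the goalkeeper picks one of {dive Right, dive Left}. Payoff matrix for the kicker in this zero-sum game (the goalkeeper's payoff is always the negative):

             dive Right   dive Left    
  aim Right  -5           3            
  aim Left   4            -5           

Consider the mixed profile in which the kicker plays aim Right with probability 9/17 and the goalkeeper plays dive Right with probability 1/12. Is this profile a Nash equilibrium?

No

Given the goalkeeper's mix q = 1/12, the kicker's payoff from aim Right is 7/3 but from aim Left is -17/4. The kicker strictly prefers aim Right, so the kicker would not mix.
So the proposed profile is not a Nash equilibrium.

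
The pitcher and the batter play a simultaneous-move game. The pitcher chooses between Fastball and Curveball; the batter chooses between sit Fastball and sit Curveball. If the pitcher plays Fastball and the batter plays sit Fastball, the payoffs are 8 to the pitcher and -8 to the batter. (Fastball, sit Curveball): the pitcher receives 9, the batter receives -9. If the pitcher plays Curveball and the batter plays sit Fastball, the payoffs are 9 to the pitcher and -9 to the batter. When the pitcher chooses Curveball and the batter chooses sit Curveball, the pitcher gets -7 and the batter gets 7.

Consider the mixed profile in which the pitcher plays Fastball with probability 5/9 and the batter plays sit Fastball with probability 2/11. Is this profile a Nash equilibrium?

Given the pitcher's mix p = 5/9, the batter's payoff from sit Fastball is -76/9 but from sit Curveball is -17/9. The batter strictly prefers sit Curveball, so the batter would not mix.
So the proposed profile is not a Nash equilibrium.

No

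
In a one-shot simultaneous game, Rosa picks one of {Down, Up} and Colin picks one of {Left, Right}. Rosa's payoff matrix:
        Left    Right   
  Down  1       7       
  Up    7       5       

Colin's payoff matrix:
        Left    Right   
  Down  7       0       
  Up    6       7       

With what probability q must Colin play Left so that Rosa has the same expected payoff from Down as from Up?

Colin's mix must leave Rosa indifferent between Down and Up.
  Rosa's payoff from Down: q·1 + (1−q)·7 = -6q + 7
  Rosa's payoff from Up: q·7 + (1−q)·5 = 2q + 5
  -6q + 7 = 2q + 5  ⇒  -8q = -2  ⇒  q = 1/4.

q = 1/4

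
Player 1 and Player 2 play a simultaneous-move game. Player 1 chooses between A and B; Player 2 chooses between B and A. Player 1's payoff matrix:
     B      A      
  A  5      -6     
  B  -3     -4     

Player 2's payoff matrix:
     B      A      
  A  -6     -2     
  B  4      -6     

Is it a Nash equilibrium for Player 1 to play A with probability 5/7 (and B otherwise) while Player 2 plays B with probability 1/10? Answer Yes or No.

Given Player 2's mix q = 1/10, Player 1's payoff from A is -49/10 but from B is -39/10. Player 1 strictly prefers B, so Player 1 would not mix.
So the proposed profile is not a Nash equilibrium.

No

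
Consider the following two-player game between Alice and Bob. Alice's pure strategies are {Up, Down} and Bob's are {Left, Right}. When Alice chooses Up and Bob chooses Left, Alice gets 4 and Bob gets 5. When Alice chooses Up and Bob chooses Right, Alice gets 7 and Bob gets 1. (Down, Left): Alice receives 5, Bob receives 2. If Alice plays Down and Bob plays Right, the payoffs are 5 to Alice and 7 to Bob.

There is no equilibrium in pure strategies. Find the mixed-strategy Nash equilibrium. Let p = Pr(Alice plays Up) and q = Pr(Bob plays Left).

p = 5/9, q = 2/3

For Bob to be willing to mix, Bob must be indifferent between Left and Right, which pins down Alice's mix.
  Bob's payoff from Left: p·5 + (1−p)·2 = 3p + 2
  Bob's payoff from Right: p·1 + (1−p)·7 = -6p + 7
  3p + 2 = -6p + 7  ⇒  9p = 5  ⇒  p = 5/9.
For Alice to be willing to mix, Alice must be indifferent between Up and Down, which pins down Bob's mix.
  Alice's payoff to Up: q·4 + (1−q)·7 = -3q + 7
  Alice's payoff to Down: q·5 + (1−q)·5 = 5
  -3q + 7 = 5  ⇒  -3q = -2  ⇒  q = 2/3.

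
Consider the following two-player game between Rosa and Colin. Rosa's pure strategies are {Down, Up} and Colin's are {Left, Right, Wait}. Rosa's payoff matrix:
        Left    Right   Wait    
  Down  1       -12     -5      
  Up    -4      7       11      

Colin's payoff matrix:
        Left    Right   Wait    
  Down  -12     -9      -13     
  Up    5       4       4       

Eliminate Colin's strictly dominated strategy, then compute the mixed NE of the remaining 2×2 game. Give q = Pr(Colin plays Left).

Colin's strategy Wait is strictly dominated by Left: -12 > -13 and 5 > 4. Eliminate Wait.
Rosa's indifference between Down and Up determines Colin's mixing probability q:
  Rosa's payoff from Down: q·1 + (1−q)·(-12) = 13q - 12
  Rosa's payoff from Up: q·(-4) + (1−q)·7 = -11q + 7
  13q - 12 = -11q + 7  ⇒  24q = 19  ⇒  q = 19/24.

q = 19/24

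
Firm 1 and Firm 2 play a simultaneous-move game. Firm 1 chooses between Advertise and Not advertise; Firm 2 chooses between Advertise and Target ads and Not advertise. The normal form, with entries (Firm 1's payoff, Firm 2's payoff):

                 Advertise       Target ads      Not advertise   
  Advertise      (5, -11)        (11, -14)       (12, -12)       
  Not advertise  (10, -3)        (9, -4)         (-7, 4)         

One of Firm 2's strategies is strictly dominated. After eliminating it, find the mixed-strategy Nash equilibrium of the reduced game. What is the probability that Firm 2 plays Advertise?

Firm 2's strategy Target ads is strictly dominated by Advertise: -11 > -14 and -3 > -4. Eliminate Target ads.
Set Firm 1's expected payoff from Advertise equal to that from Not advertise:
  Firm 1's payoff from Advertise: q·5 + (1−q)·12 = -7q + 12
  Firm 1's payoff from Not advertise: q·10 + (1−q)·(-7) = 17q - 7
  -7q + 12 = 17q - 7  ⇒  -24q = -19  ⇒  q = 19/24.

q = 19/24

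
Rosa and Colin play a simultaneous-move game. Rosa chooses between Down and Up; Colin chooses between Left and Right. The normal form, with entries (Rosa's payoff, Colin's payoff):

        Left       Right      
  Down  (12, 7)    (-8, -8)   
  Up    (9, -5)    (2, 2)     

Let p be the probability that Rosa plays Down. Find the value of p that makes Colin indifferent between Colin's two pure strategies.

Rosa's mix must leave Colin indifferent between Left and Right.
  Colin's payoff from Left: p·7 + (1−p)·(-5) = 12p - 5
  Colin's payoff from Right: p·(-8) + (1−p)·2 = -10p + 2
  12p - 5 = -10p + 2  ⇒  22p = 7  ⇒  p = 7/22.

p = 7/22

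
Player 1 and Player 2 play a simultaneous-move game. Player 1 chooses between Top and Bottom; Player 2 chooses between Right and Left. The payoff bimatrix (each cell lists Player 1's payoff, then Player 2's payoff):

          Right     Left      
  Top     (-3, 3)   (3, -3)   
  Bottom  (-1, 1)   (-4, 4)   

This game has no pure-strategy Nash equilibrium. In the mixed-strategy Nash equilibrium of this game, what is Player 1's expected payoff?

-5/3

In a mixed equilibrium Player 1 is indifferent between Top and Bottom; this condition fixes q.
  Player 1's expected payoff from Top: q·(-3) + (1−q)·3 = -6q + 3
  Player 1's expected payoff from Bottom: q·(-1) + (1−q)·(-4) = 3q - 4
  -6q + 3 = 3q - 4  ⇒  -9q = -7  ⇒  q = 7/9.
At equilibrium Player 1 is indifferent across rows, so Player 1's payoff equals the payoff from Top: (7/9)·(-3) + (2/9)·3 = -5/3.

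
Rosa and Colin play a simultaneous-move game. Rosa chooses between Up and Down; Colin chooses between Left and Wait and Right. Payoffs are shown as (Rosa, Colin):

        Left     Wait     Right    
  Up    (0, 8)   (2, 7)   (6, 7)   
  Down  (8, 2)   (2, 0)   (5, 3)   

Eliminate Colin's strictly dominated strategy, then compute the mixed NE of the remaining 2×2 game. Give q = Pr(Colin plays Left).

Colin's strategy Wait is strictly dominated by Left: 8 > 7 and 2 > 0. Eliminate Wait.
For Rosa to be willing to mix, Rosa must be indifferent between Up and Down, which pins down Colin's mix.
  Rosa's payoff to Up: q·0 + (1−q)·6 = -6q + 6
  Rosa's payoff to Down: q·8 + (1−q)·5 = 3q + 5
  -6q + 6 = 3q + 5  ⇒  -9q = -1  ⇒  q = 1/9.

q = 1/9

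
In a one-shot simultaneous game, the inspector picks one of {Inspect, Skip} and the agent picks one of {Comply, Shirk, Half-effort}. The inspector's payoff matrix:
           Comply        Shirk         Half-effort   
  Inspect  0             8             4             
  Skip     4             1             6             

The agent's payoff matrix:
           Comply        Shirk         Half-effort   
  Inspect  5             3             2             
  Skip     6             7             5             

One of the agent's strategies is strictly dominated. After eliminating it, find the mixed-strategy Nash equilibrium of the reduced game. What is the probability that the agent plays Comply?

q = 7/11

The agent's strategy Half-effort is strictly dominated by Shirk: 3 > 2 and 7 > 5. Eliminate Half-effort.
For the inspector to be willing to mix, the inspector must be indifferent between Inspect and Skip, which pins down the agent's mix.
  the inspector's payoff from Inspect: q·0 + (1−q)·8 = -8q + 8
  the inspector's payoff from Skip: q·4 + (1−q)·1 = 3q + 1
  -8q + 8 = 3q + 1  ⇒  -11q = -7  ⇒  q = 7/11.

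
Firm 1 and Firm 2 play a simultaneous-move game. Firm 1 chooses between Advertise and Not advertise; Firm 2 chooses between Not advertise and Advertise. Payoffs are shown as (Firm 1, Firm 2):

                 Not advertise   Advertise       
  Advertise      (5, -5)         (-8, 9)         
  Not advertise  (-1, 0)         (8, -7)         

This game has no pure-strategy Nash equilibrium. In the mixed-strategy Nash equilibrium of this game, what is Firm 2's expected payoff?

-5/3

Firm 1's mix must leave Firm 2 indifferent between Not advertise and Advertise.
  Firm 2's payoff to Not advertise: p·(-5) + (1−p)·0 = -5p
  Firm 2's payoff to Advertise: p·9 + (1−p)·(-7) = 16p - 7
  -5p = 16p - 7  ⇒  -21p = -7  ⇒  p = 1/3.
At equilibrium Firm 2 is indifferent across columns, so Firm 2's payoff equals the payoff from Not advertise: (1/3)·(-5) + (2/3)·0 = -5/3.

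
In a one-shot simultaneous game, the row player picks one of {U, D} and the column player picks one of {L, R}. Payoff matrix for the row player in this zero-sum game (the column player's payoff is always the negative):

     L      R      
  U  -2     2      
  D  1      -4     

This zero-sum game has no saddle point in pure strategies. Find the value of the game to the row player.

v = -2/3

The row player's indifference between U and D determines the column player's mixing probability q:
  the row player's payoff from U: q·(-2) + (1−q)·2 = -4q + 2
  the row player's payoff from D: q·1 + (1−q)·(-4) = 5q - 4
  -4q + 2 = 5q - 4  ⇒  -9q = -6  ⇒  q = 2/3.
The value is the row player's expected payoff against this mix (using U): (2/3)·(-2) + (1/3)·2 = -2/3.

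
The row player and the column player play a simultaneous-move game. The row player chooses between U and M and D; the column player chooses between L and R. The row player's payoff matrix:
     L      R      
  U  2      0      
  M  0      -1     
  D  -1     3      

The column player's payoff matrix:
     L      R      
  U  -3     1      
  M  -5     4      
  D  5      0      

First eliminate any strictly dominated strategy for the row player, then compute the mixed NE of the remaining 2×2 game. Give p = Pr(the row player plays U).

The row player's strategy M is strictly dominated by U: 2 > 0 and 0 > -1. Eliminate M.
In a mixed equilibrium the column player is indifferent between L and R; this condition fixes p.
  the column player's expected payoff from L: p·(-3) + (1−p)·5 = -8p + 5
  the column player's expected payoff from R: p·1 + (1−p)·0 = p
  -8p + 5 = p  ⇒  -9p = -5  ⇒  p = 5/9.

p = 5/9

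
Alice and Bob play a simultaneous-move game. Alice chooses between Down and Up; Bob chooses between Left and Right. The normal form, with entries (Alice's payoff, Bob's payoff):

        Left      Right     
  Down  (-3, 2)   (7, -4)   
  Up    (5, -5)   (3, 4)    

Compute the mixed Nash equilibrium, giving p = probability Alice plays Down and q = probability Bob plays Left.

Bob's indifference between Left and Right determines Alice's mixing probability p:
  Bob's payoff to Left: p·2 + (1−p)·(-5) = 7p - 5
  Bob's payoff to Right: p·(-4) + (1−p)·4 = -8p + 4
  7p - 5 = -8p + 4  ⇒  15p = 9  ⇒  p = 3/5.
Set Alice's expected payoff from Down equal to that from Up:
  Alice's expected payoff from Down: q·(-3) + (1−q)·7 = -10q + 7
  Alice's expected payoff from Up: q·5 + (1−q)·3 = 2q + 3
  -10q + 7 = 2q + 3  ⇒  -12q = -4  ⇒  q = 1/3.

p = 3/5, q = 1/3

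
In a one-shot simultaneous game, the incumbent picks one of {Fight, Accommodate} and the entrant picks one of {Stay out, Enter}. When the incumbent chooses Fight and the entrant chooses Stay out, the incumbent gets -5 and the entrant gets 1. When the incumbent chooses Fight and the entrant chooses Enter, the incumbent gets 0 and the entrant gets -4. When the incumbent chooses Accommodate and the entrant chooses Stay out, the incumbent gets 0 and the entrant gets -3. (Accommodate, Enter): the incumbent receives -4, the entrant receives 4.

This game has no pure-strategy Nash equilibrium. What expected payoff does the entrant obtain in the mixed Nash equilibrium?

-2/3

The incumbent's mix must leave the entrant indifferent between Stay out and Enter.
  the entrant's payoff from Stay out: p·1 + (1−p)·(-3) = 4p - 3
  the entrant's payoff from Enter: p·(-4) + (1−p)·4 = -8p + 4
  4p - 3 = -8p + 4  ⇒  12p = 7  ⇒  p = 7/12.
At equilibrium the entrant is indifferent across columns, so the entrant's payoff equals the payoff from Stay out: (7/12)·1 + (5/12)·(-3) = -2/3.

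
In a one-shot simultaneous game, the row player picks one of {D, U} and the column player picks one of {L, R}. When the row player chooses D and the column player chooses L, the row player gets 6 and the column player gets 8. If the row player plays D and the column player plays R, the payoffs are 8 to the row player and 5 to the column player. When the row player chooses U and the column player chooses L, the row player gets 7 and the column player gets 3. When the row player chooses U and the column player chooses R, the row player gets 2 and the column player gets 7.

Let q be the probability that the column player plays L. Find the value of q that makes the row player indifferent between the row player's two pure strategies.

q = 6/7

The row player's indifference between D and U determines the column player's mixing probability q:
  the row player's payoff from D: q·6 + (1−q)·8 = -2q + 8
  the row player's payoff from U: q·7 + (1−q)·2 = 5q + 2
  -2q + 8 = 5q + 2  ⇒  -7q = -6  ⇒  q = 6/7.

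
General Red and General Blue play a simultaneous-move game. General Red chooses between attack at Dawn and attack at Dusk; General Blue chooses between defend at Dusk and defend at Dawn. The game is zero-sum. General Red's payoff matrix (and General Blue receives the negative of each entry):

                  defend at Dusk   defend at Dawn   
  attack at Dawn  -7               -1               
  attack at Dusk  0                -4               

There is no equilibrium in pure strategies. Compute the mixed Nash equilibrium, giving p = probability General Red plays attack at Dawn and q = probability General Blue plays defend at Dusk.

In a mixed equilibrium General Blue is indifferent between defend at Dusk and defend at Dawn; this condition fixes p.
  General Blue's payoff to defend at Dusk: p·7 + (1−p)·0 = 7p
  General Blue's payoff to defend at Dawn: p·1 + (1−p)·4 = -3p + 4
  7p = -3p + 4  ⇒  10p = 4  ⇒  p = 2/5.
General Blue's mix must leave General Red indifferent between attack at Dawn and attack at Dusk.
  General Red's payoff from attack at Dawn: q·(-7) + (1−q)·(-1) = -6q - 1
  General Red's payoff from attack at Dusk: q·0 + (1−q)·(-4) = 4q - 4
  -6q - 1 = 4q - 4  ⇒  -10q = -3  ⇒  q = 3/10.

p = 2/5, q = 3/10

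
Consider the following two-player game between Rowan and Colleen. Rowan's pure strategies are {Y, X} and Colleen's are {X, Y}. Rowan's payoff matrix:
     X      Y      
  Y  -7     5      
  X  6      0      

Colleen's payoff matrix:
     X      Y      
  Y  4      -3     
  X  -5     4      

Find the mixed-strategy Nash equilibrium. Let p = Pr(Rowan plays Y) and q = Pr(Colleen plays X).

p = 9/16, q = 5/18

In a mixed equilibrium Colleen is indifferent between X and Y; this condition fixes p.
  Colleen's payoff from X: p·4 + (1−p)·(-5) = 9p - 5
  Colleen's payoff from Y: p·(-3) + (1−p)·4 = -7p + 4
  9p - 5 = -7p + 4  ⇒  16p = 9  ⇒  p = 9/16.
Rowan's indifference between Y and X determines Colleen's mixing probability q:
  Rowan's expected payoff from Y: q·(-7) + (1−q)·5 = -12q + 5
  Rowan's expected payoff from X: q·6 + (1−q)·0 = 6q
  -12q + 5 = 6q  ⇒  -18q = -5  ⇒  q = 5/18.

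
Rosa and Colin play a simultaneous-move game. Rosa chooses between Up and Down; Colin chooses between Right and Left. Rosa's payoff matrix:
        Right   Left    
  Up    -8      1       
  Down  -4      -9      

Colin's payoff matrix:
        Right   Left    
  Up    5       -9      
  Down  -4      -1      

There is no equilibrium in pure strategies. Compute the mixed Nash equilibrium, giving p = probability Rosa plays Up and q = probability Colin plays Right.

p = 3/17, q = 5/7

For Colin to be willing to mix, Colin must be indifferent between Right and Left, which pins down Rosa's mix.
  Colin's payoff to Right: p·5 + (1−p)·(-4) = 9p - 4
  Colin's payoff to Left: p·(-9) + (1−p)·(-1) = -8p - 1
  9p - 4 = -8p - 1  ⇒  17p = 3  ⇒  p = 3/17.
For Rosa to be willing to mix, Rosa must be indifferent between Up and Down, which pins down Colin's mix.
  Rosa's payoff to Up: q·(-8) + (1−q)·1 = -9q + 1
  Rosa's payoff to Down: q·(-4) + (1−q)·(-9) = 5q - 9
  -9q + 1 = 5q - 9  ⇒  -14q = -10  ⇒  q = 5/7.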